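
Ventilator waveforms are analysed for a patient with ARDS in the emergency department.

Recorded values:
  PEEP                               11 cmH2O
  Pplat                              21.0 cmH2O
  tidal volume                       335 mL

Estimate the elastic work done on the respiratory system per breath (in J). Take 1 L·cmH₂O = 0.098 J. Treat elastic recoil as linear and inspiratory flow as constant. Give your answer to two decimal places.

0.16

Elastic work ≈ ½ × (Pplat − PEEP) × Vt = 0.5 × (21.0 − 11) × 0.335 L = 0.5 × 10.0 × 0.335 = 1.675 L·cmH2O.
× 0.098 J/(L·cmH2O) → 0.1642 J.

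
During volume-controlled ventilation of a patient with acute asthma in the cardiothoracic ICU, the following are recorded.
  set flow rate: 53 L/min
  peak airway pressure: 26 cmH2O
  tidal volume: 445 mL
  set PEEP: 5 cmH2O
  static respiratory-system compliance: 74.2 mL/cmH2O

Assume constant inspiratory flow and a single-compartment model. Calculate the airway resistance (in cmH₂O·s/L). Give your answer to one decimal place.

17.0

Flow: 53 L/min ÷ 60 = 0.8833 L/s.
Equation of motion (constant flow): PIP = Vt/C + R·V̇ + PEEP.
R·V̇ = PIP − Vt/C − PEEP = 26 − 445/74.2 − 5 = 26 − 5.997 − 5 = 15.003 cmH2O.
R = 15.003 / 0.8833 = 16.985 cmH2O·s/L.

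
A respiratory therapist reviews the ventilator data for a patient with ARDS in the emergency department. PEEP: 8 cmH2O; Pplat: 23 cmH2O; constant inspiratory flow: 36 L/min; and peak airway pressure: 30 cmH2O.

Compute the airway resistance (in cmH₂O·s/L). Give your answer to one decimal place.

Flow: 36 L/min ÷ 60 = 0.6 L/s.
Raw = (PIP − Pplat) / flow = (30 − 23) / 0.6 = 7.0 / 0.6 = 11.667 cmH2O·s/L.

11.7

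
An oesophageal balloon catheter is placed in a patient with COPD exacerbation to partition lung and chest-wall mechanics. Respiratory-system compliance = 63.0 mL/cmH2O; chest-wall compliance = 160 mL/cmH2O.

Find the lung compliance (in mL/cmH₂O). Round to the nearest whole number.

104

1/CL = 1/Crs − 1/Ccw.
1/CL = 1/63.0 − 1/160 = 0.009623.
CL = 103.92 mL/cmH2O.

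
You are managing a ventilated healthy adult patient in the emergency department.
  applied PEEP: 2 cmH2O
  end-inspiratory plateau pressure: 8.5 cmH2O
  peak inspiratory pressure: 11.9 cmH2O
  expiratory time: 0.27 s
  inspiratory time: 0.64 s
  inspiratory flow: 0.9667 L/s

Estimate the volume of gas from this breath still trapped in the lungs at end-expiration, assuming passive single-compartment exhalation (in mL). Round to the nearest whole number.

Vt = flow × Ti = 0.9667 L/s × 0.64 s × 1000 mL/L = 618.69 mL.
R = (PIP − Pplat)/V̇ = (11.9 − 8.5) / 0.9667 = 3.4/0.9667 = 3.517 cmH2O·s/L.
C = Vt/(Pplat − PEEP) = 618.69 / (8.5 − 2) = 618.69/6.5 = 95.183 mL/cmH2O.
τ = R × C = 3.517 × 0.09518 L/cmH2O = 0.3347 s.
Fraction remaining = e^(−Te/τ) = e^(−0.27/0.3347) = 0.4463.
Trapped volume = 618.69 × 0.4463 = 276.12 mL.

276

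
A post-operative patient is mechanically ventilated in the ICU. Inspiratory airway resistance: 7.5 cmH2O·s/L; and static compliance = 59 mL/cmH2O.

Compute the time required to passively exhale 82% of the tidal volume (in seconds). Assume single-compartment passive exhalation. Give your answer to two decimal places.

0.76

τ = R × C = 7.5 × 59 mL/cmH2O = 7.5 × 0.059 L/cmH2O = 0.4425 s.
Exhaled fraction f = 1 − e^(−t/τ) → t = −τ·ln(1 − f) = −0.4425·ln(0.18) = 0.7588 s.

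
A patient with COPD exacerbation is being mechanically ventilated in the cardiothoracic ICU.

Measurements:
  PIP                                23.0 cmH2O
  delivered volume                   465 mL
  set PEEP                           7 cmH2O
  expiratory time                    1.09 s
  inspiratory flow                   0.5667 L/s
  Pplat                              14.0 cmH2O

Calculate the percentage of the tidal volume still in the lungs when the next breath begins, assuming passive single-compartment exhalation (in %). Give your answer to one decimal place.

R = (PIP − Pplat)/V̇ = (23.0 − 14.0) / 0.5667 = 9.0/0.5667 = 15.881 cmH2O·s/L.
C = Vt/(Pplat − PEEP) = 465.0 / (14.0 − 7) = 465.0/7.0 = 66.429 mL/cmH2O.
τ = R × C = 15.881 × 0.06643 L/cmH2O = 1.055 s.
Fraction remaining at end-expiration = e^(−Te/τ) = e^(−1.09/1.055) = 0.3559 → 35.59%.

35.6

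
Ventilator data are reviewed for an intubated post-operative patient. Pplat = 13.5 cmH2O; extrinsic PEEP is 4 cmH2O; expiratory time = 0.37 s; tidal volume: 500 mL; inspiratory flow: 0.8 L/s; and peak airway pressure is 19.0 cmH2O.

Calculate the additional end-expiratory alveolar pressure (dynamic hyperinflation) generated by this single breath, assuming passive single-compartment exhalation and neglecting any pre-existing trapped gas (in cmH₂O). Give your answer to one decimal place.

R = (PIP − Pplat)/V̇ = (19.0 − 13.5) / 0.8 = 5.5/0.8 = 6.875 cmH2O·s/L.
C = Vt/(Pplat − PEEP) = 500.0 / (13.5 − 4) = 500.0/9.5 = 52.632 mL/cmH2O.
τ = R × C = 6.875 × 0.05263 L/cmH2O = 0.3618 s.
Fraction remaining = e^(−Te/τ) = e^(−0.37/0.3618) = 0.3596; trapped volume = 500.0 × 0.3596 = 179.8 mL.
Additional alveolar pressure from trapping ≈ V_trapped / C = 179.8 / 52.632 = 3.416 cmH2O.

3.4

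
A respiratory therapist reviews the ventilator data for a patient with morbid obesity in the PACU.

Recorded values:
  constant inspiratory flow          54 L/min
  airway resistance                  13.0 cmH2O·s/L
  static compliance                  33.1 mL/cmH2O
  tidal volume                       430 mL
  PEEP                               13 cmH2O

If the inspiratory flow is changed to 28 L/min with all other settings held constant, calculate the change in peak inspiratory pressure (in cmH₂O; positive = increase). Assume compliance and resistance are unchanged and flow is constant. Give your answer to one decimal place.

Flow: 54 L/min ÷ 60 = 0.9 L/s.
New flow: 28 L/min ÷ 60 = 0.4667 L/s.
PIP = Vt/C + R·V̇ + PEEP (constant-flow equation of motion).
Only the resistive term changes: ΔPIP = R × ΔV̇ = 13.0 × (0.4667 − 0.9) = 13.0 × -0.4333 = -5.633 cmH2O.

-5.6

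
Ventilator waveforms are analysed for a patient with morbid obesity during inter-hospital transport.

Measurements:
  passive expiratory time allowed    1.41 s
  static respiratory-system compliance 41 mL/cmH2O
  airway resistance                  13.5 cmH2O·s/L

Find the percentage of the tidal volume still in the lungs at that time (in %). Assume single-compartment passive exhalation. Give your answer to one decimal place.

τ = R × C = 13.5 × 41 mL/cmH2O = 13.5 × 0.041 L/cmH2O = 0.5535 s.
Passive exhalation: V(t)/V₀ = e^(−t/τ) = e^(−1.41/0.5535) = 0.07828.
Fraction remaining = 0.07828 → 7.828%.

7.8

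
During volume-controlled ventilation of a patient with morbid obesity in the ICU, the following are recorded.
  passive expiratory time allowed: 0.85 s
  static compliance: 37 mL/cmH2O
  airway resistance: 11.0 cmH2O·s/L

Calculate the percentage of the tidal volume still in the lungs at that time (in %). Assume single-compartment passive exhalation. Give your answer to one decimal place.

τ = R × C = 11.0 × 37 mL/cmH2O = 11.0 × 0.037 L/cmH2O = 0.407 s.
Passive exhalation: V(t)/V₀ = e^(−t/τ) = e^(−0.85/0.407) = 0.1239.
Fraction remaining = 0.1239 → 12.39%.

12.4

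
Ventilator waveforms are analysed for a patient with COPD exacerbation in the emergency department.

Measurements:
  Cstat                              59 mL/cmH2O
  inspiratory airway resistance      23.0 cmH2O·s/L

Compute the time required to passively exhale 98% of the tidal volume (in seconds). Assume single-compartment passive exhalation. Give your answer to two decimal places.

τ = R × C = 23.0 × 59 mL/cmH2O = 23.0 × 0.059 L/cmH2O = 1.357 s.
Exhaled fraction f = 1 − e^(−t/τ) → t = −τ·ln(1 − f) = −1.357·ln(0.02) = 5.309 s.

5.31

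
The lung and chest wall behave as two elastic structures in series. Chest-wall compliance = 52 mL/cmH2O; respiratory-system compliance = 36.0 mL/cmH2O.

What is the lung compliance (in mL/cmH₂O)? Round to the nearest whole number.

117

1/CL = 1/Crs − 1/Ccw.
1/CL = 1/36.0 − 1/52 = 0.008547.
CL = 117.0 mL/cmH2O.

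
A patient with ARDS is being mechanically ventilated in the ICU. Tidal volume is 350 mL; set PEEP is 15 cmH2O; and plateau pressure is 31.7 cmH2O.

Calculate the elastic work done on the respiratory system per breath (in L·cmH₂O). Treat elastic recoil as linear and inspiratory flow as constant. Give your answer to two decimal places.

2.92

Elastic work ≈ ½ × (Pplat − PEEP) × Vt = 0.5 × (31.7 − 15) × 0.350 L = 0.5 × 16.7 × 0.350 = 2.923 L·cmH2O.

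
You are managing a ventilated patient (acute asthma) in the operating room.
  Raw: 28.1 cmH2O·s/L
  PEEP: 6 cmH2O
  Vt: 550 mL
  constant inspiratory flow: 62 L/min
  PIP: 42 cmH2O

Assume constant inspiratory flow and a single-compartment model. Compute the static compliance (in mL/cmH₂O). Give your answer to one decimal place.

79.0

Flow: 62 L/min ÷ 60 = 1.0333 L/s.
Equation of motion (constant flow): PIP = Vt/C + R·V̇ + PEEP.
Vt/C = PIP − R·V̇ − PEEP = 42 − 28.1×1.0333 − 6 = 42 − 29.036 − 6 = 6.964 cmH2O.
C = Vt / 6.964 = 550 / 6.964 = 78.978 mL/cmH2O.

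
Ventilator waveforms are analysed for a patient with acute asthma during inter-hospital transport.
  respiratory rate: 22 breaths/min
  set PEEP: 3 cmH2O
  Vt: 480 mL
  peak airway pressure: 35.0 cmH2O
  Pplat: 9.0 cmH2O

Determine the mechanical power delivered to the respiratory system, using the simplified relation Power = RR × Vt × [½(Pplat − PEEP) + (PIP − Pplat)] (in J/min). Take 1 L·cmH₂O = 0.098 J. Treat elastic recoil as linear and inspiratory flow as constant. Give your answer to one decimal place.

30.0

Per-breath work = Vt × [½(Pplat−PEEP) + (PIP−Pplat)] = 0.480 × [0.5×6.0 + 26.0] = 0.480 × 29.0 = 13.92 L·cmH2O.
Power = 22 × 13.92 = 306.24 L·cmH2O/min.
× 0.098 J/(L·cmH2O) → 30.012 J/min.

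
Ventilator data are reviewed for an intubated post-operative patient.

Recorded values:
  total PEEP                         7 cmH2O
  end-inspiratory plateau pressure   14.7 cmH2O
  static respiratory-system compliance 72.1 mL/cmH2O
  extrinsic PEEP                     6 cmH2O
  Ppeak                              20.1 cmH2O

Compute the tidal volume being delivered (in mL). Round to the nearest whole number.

555

End-expiratory occlusion gives total PEEP = 7 cmH2O (intrinsic PEEP = 7 − 6 = 1). Use total PEEP for the elastic gradient.
Vt = Cstat × (Pplat − PEEPtotal) = 72.1 × (14.7 − 7) = 72.1 × 7.7 = 555.17 mL.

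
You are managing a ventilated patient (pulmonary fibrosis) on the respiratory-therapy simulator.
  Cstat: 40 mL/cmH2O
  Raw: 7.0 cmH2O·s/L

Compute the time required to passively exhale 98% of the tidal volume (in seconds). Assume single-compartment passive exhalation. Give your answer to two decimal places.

1.10

τ = R × C = 7.0 × 40 mL/cmH2O = 7.0 × 0.040 L/cmH2O = 0.28 s.
Exhaled fraction f = 1 − e^(−t/τ) → t = −τ·ln(1 − f) = −0.28·ln(0.02) = 1.095 s.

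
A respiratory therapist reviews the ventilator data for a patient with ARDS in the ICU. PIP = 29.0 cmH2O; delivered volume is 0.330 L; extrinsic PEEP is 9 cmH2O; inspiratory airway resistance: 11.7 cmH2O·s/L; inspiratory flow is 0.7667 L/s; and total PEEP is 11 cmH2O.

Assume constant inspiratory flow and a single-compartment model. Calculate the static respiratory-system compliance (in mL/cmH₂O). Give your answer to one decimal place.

36.5

Total PEEP = 11 cmH2O (set 9 + intrinsic 2); this is the baseline alveolar pressure.
Equation of motion (constant flow): PIP = Vt/C + R·V̇ + PEEP.
Vt/C = PIP − R·V̇ − PEEP = 29.0 − 11.7×0.7667 − 11 = 29.0 − 8.97 − 11 = 9.03 cmH2O.
C = Vt / 9.03 = 330 / 9.03 = 36.545 mL/cmH2O.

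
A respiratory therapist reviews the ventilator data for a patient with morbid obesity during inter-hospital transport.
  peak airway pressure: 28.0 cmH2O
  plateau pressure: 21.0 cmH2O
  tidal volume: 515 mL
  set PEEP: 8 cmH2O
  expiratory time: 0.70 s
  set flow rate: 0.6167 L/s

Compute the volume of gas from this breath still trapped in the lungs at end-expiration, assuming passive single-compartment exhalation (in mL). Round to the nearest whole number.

109

R = (PIP − Pplat)/V̇ = (28.0 − 21.0) / 0.6167 = 7.0/0.6167 = 11.351 cmH2O·s/L.
C = Vt/(Pplat − PEEP) = 515.0 / (21.0 − 8) = 515.0/13.0 = 39.615 mL/cmH2O.
τ = R × C = 11.351 × 0.03962 L/cmH2O = 0.4497 s.
Fraction remaining = e^(−Te/τ) = e^(−0.70/0.4497) = 0.2109.
Trapped volume = 515.0 × 0.2109 = 108.61 mL.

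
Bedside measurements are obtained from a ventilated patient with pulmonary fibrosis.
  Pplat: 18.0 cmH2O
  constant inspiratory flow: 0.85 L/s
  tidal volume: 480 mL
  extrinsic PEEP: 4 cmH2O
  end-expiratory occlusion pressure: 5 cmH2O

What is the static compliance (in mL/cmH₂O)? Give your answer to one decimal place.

End-expiratory occlusion gives total PEEP = 5 cmH2O (intrinsic PEEP = 5 − 4 = 1). Use total PEEP for the elastic gradient.
Cstat = Vt / (Pplat − PEEPtotal) = 480 / (18.0 − 5) = 480 / 13.0 = 36.923 mL/cmH2O.

36.9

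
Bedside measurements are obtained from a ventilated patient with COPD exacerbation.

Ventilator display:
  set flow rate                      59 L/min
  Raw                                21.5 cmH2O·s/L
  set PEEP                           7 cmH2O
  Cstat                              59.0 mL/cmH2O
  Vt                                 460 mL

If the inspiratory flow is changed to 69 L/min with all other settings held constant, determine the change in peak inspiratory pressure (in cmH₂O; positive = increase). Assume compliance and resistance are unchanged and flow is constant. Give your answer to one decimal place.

Flow: 59 L/min ÷ 60 = 0.9833 L/s.
New flow: 69 L/min ÷ 60 = 1.15 L/s.
PIP = Vt/C + R·V̇ + PEEP (constant-flow equation of motion).
Only the resistive term changes: ΔPIP = R × ΔV̇ = 21.5 × (1.15 − 0.9833) = 21.5 × 0.1667 = 3.584 cmH2O.

3.6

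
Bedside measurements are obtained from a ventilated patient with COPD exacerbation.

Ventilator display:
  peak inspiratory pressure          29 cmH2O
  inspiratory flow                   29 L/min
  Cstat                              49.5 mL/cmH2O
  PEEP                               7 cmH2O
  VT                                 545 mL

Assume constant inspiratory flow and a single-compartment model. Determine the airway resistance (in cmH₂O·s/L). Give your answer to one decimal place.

22.7

Flow: 29 L/min ÷ 60 = 0.4833 L/s.
Equation of motion (constant flow): PIP = Vt/C + R·V̇ + PEEP.
R·V̇ = PIP − Vt/C − PEEP = 29 − 545/49.5 − 7 = 29 − 11.01 − 7 = 10.99 cmH2O.
R = 10.99 / 0.4833 = 22.739 cmH2O·s/L.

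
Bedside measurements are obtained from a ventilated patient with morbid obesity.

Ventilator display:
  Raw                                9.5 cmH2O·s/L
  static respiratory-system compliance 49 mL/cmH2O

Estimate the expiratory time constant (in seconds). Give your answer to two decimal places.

0.47

τ = R × C = 9.5 × 49 mL/cmH2O = 9.5 × 0.049 L/cmH2O = 0.4655 s.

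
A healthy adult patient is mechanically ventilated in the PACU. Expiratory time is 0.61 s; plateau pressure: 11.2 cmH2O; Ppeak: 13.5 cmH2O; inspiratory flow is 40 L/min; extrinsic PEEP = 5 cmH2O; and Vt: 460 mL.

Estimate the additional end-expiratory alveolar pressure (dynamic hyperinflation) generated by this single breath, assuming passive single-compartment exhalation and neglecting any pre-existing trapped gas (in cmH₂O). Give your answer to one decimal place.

Flow: 40 L/min ÷ 60 = 0.6667 L/s.
R = (PIP − Pplat)/V̇ = (13.5 − 11.2) / 0.6667 = 2.3/0.6667 = 3.45 cmH2O·s/L.
C = Vt/(Pplat − PEEP) = 460.0 / (11.2 − 5) = 460.0/6.2 = 74.194 mL/cmH2O.
τ = R × C = 3.45 × 0.07419 L/cmH2O = 0.256 s.
Fraction remaining = e^(−Te/τ) = e^(−0.61/0.256) = 0.09229; trapped volume = 460.0 × 0.09229 = 42.453 mL.
Additional alveolar pressure from trapping ≈ V_trapped / C = 42.453 / 74.194 = 0.5722 cmH2O.

0.6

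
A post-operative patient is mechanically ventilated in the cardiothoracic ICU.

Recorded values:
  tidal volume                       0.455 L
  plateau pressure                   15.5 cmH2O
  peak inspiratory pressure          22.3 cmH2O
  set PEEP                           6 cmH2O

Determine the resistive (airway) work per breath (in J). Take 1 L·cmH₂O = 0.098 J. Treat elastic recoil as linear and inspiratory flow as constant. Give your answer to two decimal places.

0.30

With constant inspiratory flow the resistive pressure is constant at PIP − Pplat = 22.3 − 15.5 = 6.8 cmH2O, so resistive work = 6.8 × 0.455 = 3.094 L·cmH2O.
× 0.098 J/(L·cmH2O) → 0.3032 J.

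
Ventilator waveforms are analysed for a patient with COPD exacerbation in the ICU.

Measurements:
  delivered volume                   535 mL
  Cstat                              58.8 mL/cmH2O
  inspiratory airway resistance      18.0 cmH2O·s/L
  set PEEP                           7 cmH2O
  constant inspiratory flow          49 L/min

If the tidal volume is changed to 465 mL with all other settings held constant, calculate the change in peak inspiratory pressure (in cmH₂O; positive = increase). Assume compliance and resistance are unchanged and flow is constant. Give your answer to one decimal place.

-1.2

PIP = Vt/C + R·V̇ + PEEP (constant-flow equation of motion).
Only the elastic term changes: ΔPIP = ΔVt / C = (465 − 535) / 58.8 = -1.19 cmH2O.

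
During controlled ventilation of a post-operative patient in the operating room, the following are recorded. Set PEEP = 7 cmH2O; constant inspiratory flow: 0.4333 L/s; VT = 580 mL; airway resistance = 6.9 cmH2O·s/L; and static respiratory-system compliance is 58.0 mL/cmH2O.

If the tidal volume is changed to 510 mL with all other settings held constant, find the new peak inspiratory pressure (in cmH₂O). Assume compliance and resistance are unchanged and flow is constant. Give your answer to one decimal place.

PIP = Vt/C + R·V̇ + PEEP (constant-flow equation of motion).
Only the elastic term changes: ΔPIP = ΔVt / C = (510 − 580) / 58.0 = -1.207 cmH2O.
Original PIP = 580/58.0 + 6.9×0.4333 + 7 = 19.99 cmH2O; new PIP = 19.99 + (-1.207) = 18.783 cmH2O.

18.8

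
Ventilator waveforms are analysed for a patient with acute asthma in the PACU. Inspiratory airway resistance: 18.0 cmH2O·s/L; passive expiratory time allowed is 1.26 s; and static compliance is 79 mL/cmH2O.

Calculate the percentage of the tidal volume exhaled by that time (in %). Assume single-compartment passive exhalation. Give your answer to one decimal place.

τ = R × C = 18.0 × 79 mL/cmH2O = 18.0 × 0.079 L/cmH2O = 1.422 s.
Passive exhalation: V(t)/V₀ = e^(−t/τ) = e^(−1.26/1.422) = 0.4123.
Fraction exhaled = 1 − 0.4123 = 0.5877 → 58.77%.

58.8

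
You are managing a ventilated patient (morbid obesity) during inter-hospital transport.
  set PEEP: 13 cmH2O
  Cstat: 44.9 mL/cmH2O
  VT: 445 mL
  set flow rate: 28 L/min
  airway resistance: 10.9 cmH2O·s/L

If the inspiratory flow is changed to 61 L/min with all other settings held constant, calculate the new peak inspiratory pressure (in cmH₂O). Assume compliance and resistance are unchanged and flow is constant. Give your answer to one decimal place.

34.0

Flow: 28 L/min ÷ 60 = 0.4667 L/s.
New flow: 61 L/min ÷ 60 = 1.0167 L/s.
PIP = Vt/C + R·V̇ + PEEP (constant-flow equation of motion).
Only the resistive term changes: ΔPIP = R × ΔV̇ = 10.9 × (1.0167 − 0.4667) = 10.9 × 0.55 = 5.995 cmH2O.
Original PIP = 445/44.9 + 10.9×0.4667 + 13 = 27.998 cmH2O; new PIP = 27.998 + (5.995) = 33.993 cmH2O.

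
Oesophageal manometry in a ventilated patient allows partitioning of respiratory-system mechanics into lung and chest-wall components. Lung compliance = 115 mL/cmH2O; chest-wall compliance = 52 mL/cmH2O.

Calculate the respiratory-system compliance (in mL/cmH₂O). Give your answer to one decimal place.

35.8

Lung and chest wall are elastances in series: 1/Crs = 1/CL + 1/Ccw.
1/Crs = 1/115 + 1/52 = 0.02793.
Crs = 35.804 mL/cmH2O.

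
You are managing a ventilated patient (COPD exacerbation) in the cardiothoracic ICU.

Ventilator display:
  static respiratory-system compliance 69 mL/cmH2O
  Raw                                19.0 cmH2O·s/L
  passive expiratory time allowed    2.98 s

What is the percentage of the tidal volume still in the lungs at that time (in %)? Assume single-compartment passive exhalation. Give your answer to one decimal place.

τ = R × C = 19.0 × 69 mL/cmH2O = 19.0 × 0.069 L/cmH2O = 1.311 s.
Passive exhalation: V(t)/V₀ = e^(−t/τ) = e^(−2.98/1.311) = 0.103.
Fraction remaining = 0.103 → 10.3%.

10.3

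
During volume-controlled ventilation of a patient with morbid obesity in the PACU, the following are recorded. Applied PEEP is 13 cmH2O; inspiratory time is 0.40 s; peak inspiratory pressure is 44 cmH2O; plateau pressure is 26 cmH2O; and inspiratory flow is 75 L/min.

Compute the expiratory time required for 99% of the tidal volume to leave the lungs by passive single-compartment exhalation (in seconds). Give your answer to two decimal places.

2.55

Flow: 75 L/min ÷ 60 = 1.25 L/s.
Vt = flow × Ti = 1.25 L/s × 0.40 s × 1000 mL/L = 500.0 mL.
R = (PIP − Pplat)/V̇ = (44 − 26) / 1.25 = 18.0/1.25 = 14.4 cmH2O·s/L.
C = Vt/(Pplat − PEEP) = 500.0 / (26 − 13) = 500.0/13.0 = 38.462 mL/cmH2O.
τ = R × C = 14.4 × 0.03846 L/cmH2O = 0.5538 s.
t = −τ·ln(1 − 0.99) = −0.5538·ln(0.01) = 2.55 s.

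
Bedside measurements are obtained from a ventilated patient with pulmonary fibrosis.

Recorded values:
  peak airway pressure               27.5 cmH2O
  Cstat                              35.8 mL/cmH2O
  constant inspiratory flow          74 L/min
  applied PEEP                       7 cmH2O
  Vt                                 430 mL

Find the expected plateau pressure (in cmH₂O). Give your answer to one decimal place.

19.0

Pplat = PEEP + Vt / Cstat = 7 + 430 / 35.8 = 7 + 12.011 = 19.011 cmH2O.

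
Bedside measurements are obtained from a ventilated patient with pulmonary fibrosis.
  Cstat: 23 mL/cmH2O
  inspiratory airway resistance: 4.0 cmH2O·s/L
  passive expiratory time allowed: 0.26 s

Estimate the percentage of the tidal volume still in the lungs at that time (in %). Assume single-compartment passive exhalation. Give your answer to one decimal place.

5.9

τ = R × C = 4.0 × 23 mL/cmH2O = 4.0 × 0.023 L/cmH2O = 0.092 s.
Passive exhalation: V(t)/V₀ = e^(−t/τ) = e^(−0.26/0.092) = 0.05924.
Fraction remaining = 0.05924 → 5.924%.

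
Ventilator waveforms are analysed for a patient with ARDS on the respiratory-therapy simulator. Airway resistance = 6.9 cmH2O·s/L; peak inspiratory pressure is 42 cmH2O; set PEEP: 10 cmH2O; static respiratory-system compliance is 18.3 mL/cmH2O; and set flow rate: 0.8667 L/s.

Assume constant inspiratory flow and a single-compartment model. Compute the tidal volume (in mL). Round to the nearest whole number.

Equation of motion (constant flow): PIP = Vt/C + R·V̇ + PEEP.
Vt/C = PIP − R·V̇ − PEEP = 42 − 5.98 − 10 = 26.02 cmH2O.
Vt = C × 26.02 = 18.3 × 26.02 = 476.17 mL.

476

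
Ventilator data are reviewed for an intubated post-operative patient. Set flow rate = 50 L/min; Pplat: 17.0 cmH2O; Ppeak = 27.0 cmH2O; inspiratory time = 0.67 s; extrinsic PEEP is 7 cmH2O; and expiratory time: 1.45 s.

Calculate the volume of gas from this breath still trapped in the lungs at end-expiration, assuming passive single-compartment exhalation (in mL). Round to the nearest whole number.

Flow: 50 L/min ÷ 60 = 0.8333 L/s.
Vt = flow × Ti = 0.8333 L/s × 0.67 s × 1000 mL/L = 558.31 mL.
R = (PIP − Pplat)/V̇ = (27.0 − 17.0) / 0.8333 = 10.0/0.8333 = 12.0 cmH2O·s/L.
C = Vt/(Pplat − PEEP) = 558.31 / (17.0 − 7) = 558.31/10.0 = 55.831 mL/cmH2O.
τ = R × C = 12.0 × 0.05583 L/cmH2O = 0.67 s.
Fraction remaining = e^(−Te/τ) = e^(−1.45/0.67) = 0.1148.
Trapped volume = 558.31 × 0.1148 = 64.094 mL.

64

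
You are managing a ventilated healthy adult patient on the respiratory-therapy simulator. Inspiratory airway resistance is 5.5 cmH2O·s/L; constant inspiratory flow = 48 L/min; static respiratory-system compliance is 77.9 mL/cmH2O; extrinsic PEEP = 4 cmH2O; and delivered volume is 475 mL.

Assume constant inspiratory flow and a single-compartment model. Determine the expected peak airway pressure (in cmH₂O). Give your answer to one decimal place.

Flow: 48 L/min ÷ 60 = 0.8 L/s.
Equation of motion (constant flow): PIP = Vt/C + R·V̇ + PEEP.
PIP = 475/77.9 + 5.5×0.8 + 4 = 6.098 + 4.4 + 4 = 14.498 cmH2O.

14.5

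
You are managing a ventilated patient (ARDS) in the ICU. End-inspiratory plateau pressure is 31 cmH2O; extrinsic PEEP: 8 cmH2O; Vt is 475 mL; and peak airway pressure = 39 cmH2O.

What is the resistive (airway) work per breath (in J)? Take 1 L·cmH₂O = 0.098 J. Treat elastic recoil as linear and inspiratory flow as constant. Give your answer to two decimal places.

0.37

With constant inspiratory flow the resistive pressure is constant at PIP − Pplat = 39 − 31 = 8.0 cmH2O, so resistive work = 8.0 × 0.475 = 3.8 L·cmH2O.
× 0.098 J/(L·cmH2O) → 0.3724 J.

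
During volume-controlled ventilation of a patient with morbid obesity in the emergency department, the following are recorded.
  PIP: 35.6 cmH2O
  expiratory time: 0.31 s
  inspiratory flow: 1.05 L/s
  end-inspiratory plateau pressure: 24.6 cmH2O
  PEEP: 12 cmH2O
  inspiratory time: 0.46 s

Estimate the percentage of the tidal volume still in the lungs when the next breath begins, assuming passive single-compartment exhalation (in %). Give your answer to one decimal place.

Vt = flow × Ti = 1.05 L/s × 0.46 s × 1000 mL/L = 483.0 mL.
R = (PIP − Pplat)/V̇ = (35.6 − 24.6) / 1.05 = 11.0/1.05 = 10.476 cmH2O·s/L.
C = Vt/(Pplat − PEEP) = 483.0 / (24.6 − 12) = 483.0/12.6 = 38.333 mL/cmH2O.
τ = R × C = 10.476 × 0.03833 L/cmH2O = 0.4015 s.
Fraction remaining at end-expiration = e^(−Te/τ) = e^(−0.31/0.4015) = 0.462 → 46.2%.

46.2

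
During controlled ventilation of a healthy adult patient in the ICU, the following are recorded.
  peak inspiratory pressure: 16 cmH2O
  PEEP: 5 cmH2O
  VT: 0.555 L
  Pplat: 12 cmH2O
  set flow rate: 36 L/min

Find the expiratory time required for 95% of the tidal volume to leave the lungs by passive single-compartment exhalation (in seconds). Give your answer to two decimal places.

1.58

Flow: 36 L/min ÷ 60 = 0.6 L/s.
R = (PIP − Pplat)/V̇ = (16 − 12) / 0.6 = 4.0/0.6 = 6.667 cmH2O·s/L.
C = Vt/(Pplat − PEEP) = 555.0 / (12 − 5) = 555.0/7.0 = 79.286 mL/cmH2O.
τ = R × C = 6.667 × 0.07929 L/cmH2O = 0.5286 s.
t = −τ·ln(1 − 0.95) = −0.5286·ln(0.05) = 1.584 s.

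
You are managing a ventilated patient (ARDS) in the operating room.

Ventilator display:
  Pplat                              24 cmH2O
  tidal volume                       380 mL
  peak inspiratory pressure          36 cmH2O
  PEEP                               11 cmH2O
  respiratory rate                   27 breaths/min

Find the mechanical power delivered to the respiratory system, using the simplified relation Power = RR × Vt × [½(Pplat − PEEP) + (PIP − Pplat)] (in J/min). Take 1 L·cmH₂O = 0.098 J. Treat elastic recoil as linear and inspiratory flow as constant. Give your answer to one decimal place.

Per-breath work = Vt × [½(Pplat−PEEP) + (PIP−Pplat)] = 0.380 × [0.5×13.0 + 12.0] = 0.380 × 18.5 = 7.03 L·cmH2O.
Power = 27 × 7.03 = 189.81 L·cmH2O/min.
× 0.098 J/(L·cmH2O) → 18.601 J/min.

18.6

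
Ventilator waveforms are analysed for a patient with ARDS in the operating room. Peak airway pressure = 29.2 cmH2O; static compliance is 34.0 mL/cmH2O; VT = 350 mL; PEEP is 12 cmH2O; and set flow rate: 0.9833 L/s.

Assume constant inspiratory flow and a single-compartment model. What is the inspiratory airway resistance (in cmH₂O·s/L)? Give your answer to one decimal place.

7.0

Equation of motion (constant flow): PIP = Vt/C + R·V̇ + PEEP.
R·V̇ = PIP − Vt/C − PEEP = 29.2 − 350/34.0 − 12 = 29.2 − 10.294 − 12 = 6.906 cmH2O.
R = 6.906 / 0.9833 = 7.023 cmH2O·s/L.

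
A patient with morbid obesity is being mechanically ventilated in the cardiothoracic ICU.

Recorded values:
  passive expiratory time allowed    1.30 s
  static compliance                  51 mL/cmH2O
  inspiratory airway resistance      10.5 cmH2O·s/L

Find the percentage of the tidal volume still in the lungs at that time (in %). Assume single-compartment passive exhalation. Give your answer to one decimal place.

τ = R × C = 10.5 × 51 mL/cmH2O = 10.5 × 0.051 L/cmH2O = 0.5355 s.
Passive exhalation: V(t)/V₀ = e^(−t/τ) = e^(−1.30/0.5355) = 0.08825.
Fraction remaining = 0.08825 → 8.825%.

8.8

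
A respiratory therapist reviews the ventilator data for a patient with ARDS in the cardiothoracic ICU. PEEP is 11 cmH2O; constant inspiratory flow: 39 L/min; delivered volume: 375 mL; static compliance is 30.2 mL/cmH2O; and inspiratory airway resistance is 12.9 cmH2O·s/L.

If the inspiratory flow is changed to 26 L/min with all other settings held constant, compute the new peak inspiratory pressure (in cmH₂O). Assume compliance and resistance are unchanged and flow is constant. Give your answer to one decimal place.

29.0

Flow: 39 L/min ÷ 60 = 0.65 L/s.
New flow: 26 L/min ÷ 60 = 0.4333 L/s.
PIP = Vt/C + R·V̇ + PEEP (constant-flow equation of motion).
Only the resistive term changes: ΔPIP = R × ΔV̇ = 12.9 × (0.4333 − 0.65) = 12.9 × -0.2167 = -2.795 cmH2O.
Original PIP = 375/30.2 + 12.9×0.65 + 11 = 31.802 cmH2O; new PIP = 31.802 + (-2.795) = 29.007 cmH2O.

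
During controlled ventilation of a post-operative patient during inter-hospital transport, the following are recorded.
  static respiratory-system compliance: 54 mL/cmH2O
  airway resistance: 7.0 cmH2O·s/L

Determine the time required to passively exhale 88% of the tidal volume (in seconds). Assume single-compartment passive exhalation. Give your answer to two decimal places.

τ = R × C = 7.0 × 54 mL/cmH2O = 7.0 × 0.054 L/cmH2O = 0.378 s.
Exhaled fraction f = 1 − e^(−t/τ) → t = −τ·ln(1 − f) = −0.378·ln(0.12) = 0.8015 s.

0.80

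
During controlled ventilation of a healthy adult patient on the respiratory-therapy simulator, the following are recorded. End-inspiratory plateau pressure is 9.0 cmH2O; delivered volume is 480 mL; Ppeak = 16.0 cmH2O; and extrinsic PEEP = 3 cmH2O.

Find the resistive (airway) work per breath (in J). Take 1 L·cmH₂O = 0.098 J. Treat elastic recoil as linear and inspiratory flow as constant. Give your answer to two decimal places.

0.33

With constant inspiratory flow the resistive pressure is constant at PIP − Pplat = 16.0 − 9.0 = 7.0 cmH2O, so resistive work = 7.0 × 0.480 = 3.36 L·cmH2O.
× 0.098 J/(L·cmH2O) → 0.3293 J.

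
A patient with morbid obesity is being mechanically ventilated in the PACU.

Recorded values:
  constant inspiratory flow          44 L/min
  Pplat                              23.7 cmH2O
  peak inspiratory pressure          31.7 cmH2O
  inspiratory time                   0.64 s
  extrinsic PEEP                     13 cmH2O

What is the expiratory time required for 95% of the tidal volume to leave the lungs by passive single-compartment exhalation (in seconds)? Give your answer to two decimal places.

Flow: 44 L/min ÷ 60 = 0.7333 L/s.
Vt = flow × Ti = 0.7333 L/s × 0.64 s × 1000 mL/L = 469.31 mL.
R = (PIP − Pplat)/V̇ = (31.7 − 23.7) / 0.7333 = 8.0/0.7333 = 10.91 cmH2O·s/L.
C = Vt/(Pplat − PEEP) = 469.31 / (23.7 − 13) = 469.31/10.7 = 43.861 mL/cmH2O.
τ = R × C = 10.91 × 0.04386 L/cmH2O = 0.4785 s.
t = −τ·ln(1 − 0.95) = −0.4785·ln(0.05) = 1.433 s.

1.43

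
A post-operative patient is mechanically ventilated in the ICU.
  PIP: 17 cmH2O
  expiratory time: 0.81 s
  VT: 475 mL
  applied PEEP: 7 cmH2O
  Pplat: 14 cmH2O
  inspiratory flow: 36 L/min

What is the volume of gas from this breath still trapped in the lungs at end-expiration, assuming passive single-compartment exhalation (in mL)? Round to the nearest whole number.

Flow: 36 L/min ÷ 60 = 0.6 L/s.
R = (PIP − Pplat)/V̇ = (17 − 14) / 0.6 = 3.0/0.6 = 5.0 cmH2O·s/L.
C = Vt/(Pplat − PEEP) = 475.0 / (14 − 7) = 475.0/7.0 = 67.857 mL/cmH2O.
τ = R × C = 5.0 × 0.06786 L/cmH2O = 0.3393 s.
Fraction remaining = e^(−Te/τ) = e^(−0.81/0.3393) = 0.09188.
Trapped volume = 475.0 × 0.09188 = 43.643 mL.

44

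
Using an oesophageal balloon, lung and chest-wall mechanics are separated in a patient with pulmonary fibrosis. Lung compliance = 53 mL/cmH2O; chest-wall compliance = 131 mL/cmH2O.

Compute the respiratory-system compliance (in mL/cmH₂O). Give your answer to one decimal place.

Lung and chest wall are elastances in series: 1/Crs = 1/CL + 1/Ccw.
1/Crs = 1/53 + 1/131 = 0.0265.
Crs = 37.736 mL/cmH2O.

37.7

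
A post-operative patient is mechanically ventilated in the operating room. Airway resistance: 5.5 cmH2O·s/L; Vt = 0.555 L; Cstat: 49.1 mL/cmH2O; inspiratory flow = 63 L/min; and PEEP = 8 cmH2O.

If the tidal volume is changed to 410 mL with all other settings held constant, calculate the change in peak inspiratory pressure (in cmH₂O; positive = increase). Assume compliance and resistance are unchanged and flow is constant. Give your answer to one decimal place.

-3.0

PIP = Vt/C + R·V̇ + PEEP (constant-flow equation of motion).
Only the elastic term changes: ΔPIP = ΔVt / C = (410 − 555) / 49.1 = -2.953 cmH2O.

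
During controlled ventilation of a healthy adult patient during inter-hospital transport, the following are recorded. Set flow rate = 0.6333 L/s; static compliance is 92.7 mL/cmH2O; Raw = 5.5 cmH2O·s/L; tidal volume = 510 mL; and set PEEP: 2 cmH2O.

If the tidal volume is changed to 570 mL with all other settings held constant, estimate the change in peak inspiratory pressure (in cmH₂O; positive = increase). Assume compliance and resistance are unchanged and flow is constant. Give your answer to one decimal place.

PIP = Vt/C + R·V̇ + PEEP (constant-flow equation of motion).
Only the elastic term changes: ΔPIP = ΔVt / C = (570 − 510) / 92.7 = 0.6472 cmH2O.

0.6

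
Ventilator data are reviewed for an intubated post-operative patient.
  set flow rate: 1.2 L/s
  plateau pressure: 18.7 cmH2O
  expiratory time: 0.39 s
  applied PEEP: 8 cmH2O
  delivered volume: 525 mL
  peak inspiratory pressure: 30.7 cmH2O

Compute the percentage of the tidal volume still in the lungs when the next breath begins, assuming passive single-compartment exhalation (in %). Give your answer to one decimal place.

45.2

R = (PIP − Pplat)/V̇ = (30.7 − 18.7) / 1.2 = 12.0/1.2 = 10.0 cmH2O·s/L.
C = Vt/(Pplat − PEEP) = 525.0 / (18.7 − 8) = 525.0/10.7 = 49.065 mL/cmH2O.
τ = R × C = 10.0 × 0.04907 L/cmH2O = 0.4907 s.
Fraction remaining at end-expiration = e^(−Te/τ) = e^(−0.39/0.4907) = 0.4517 → 45.17%.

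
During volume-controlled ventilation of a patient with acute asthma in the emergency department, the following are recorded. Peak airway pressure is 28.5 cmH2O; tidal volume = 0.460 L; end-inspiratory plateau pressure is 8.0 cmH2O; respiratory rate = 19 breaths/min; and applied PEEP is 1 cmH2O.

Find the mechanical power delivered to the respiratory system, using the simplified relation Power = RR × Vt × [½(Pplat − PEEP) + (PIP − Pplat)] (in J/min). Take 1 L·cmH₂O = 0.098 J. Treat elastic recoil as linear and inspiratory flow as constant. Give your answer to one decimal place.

Per-breath work = Vt × [½(Pplat−PEEP) + (PIP−Pplat)] = 0.460 × [0.5×7.0 + 20.5] = 0.460 × 24.0 = 11.04 L·cmH2O.
Power = 19 × 11.04 = 209.76 L·cmH2O/min.
× 0.098 J/(L·cmH2O) → 20.556 J/min.

20.6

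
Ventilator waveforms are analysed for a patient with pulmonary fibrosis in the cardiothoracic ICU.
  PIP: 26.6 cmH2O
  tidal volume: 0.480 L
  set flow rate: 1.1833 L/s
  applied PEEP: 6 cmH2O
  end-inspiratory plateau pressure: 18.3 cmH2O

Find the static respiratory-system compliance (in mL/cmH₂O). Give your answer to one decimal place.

Cstat = Vt / (Pplat − PEEP) = 480 / (18.3 − 6) = 480 / 12.3 = 39.024 mL/cmH2O.

39.0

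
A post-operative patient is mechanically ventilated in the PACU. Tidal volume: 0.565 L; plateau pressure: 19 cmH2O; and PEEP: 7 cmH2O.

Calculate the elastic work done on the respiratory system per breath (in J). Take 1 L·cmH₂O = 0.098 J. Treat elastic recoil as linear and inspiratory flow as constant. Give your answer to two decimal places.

Elastic work ≈ ½ × (Pplat − PEEP) × Vt = 0.5 × (19 − 7) × 0.565 L = 0.5 × 12.0 × 0.565 = 3.39 L·cmH2O.
× 0.098 J/(L·cmH2O) → 0.3322 J.

0.33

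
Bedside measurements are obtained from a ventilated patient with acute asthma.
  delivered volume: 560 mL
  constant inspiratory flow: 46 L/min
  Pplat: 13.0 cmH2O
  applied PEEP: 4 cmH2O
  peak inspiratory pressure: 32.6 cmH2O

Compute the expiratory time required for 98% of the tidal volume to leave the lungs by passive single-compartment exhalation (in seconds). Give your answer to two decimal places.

6.22

Flow: 46 L/min ÷ 60 = 0.7667 L/s.
R = (PIP − Pplat)/V̇ = (32.6 − 13.0) / 0.7667 = 19.6/0.7667 = 25.564 cmH2O·s/L.
C = Vt/(Pplat − PEEP) = 560.0 / (13.0 − 4) = 560.0/9.0 = 62.222 mL/cmH2O.
τ = R × C = 25.564 × 0.06222 L/cmH2O = 1.591 s.
t = −τ·ln(1 − 0.98) = −1.591·ln(0.02) = 6.224 s.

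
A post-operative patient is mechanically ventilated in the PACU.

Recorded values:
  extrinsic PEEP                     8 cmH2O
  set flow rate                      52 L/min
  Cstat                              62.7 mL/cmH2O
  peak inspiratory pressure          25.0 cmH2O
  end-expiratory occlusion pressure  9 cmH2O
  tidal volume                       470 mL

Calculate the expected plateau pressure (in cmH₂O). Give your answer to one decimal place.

End-expiratory occlusion gives total PEEP = 9 cmH2O (intrinsic PEEP = 9 − 8 = 1). Use total PEEP for the elastic gradient.
Pplat = PEEPtotal + Vt / Cstat = 9 + 470 / 62.7 = 9 + 7.496 = 16.496 cmH2O.

16.5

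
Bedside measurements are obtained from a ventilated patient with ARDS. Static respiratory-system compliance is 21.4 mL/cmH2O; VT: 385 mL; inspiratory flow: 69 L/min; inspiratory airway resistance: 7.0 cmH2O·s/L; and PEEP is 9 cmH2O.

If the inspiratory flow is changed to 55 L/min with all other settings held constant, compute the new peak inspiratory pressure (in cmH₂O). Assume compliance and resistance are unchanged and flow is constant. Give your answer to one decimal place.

33.4

Flow: 69 L/min ÷ 60 = 1.15 L/s.
New flow: 55 L/min ÷ 60 = 0.9167 L/s.
PIP = Vt/C + R·V̇ + PEEP (constant-flow equation of motion).
Only the resistive term changes: ΔPIP = R × ΔV̇ = 7.0 × (0.9167 − 1.15) = 7.0 × -0.2333 = -1.633 cmH2O.
Original PIP = 385/21.4 + 7.0×1.15 + 9 = 35.041 cmH2O; new PIP = 35.041 + (-1.633) = 33.408 cmH2O.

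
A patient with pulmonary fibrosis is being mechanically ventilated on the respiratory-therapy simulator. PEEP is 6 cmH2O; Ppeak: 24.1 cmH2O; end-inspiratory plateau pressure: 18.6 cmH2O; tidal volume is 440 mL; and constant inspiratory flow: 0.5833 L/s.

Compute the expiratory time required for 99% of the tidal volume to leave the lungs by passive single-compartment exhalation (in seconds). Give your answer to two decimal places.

1.52

R = (PIP − Pplat)/V̇ = (24.1 − 18.6) / 0.5833 = 5.5/0.5833 = 9.429 cmH2O·s/L.
C = Vt/(Pplat − PEEP) = 440.0 / (18.6 − 6) = 440.0/12.6 = 34.921 mL/cmH2O.
τ = R × C = 9.429 × 0.03492 L/cmH2O = 0.3293 s.
t = −τ·ln(1 − 0.99) = −0.3293·ln(0.01) = 1.516 s.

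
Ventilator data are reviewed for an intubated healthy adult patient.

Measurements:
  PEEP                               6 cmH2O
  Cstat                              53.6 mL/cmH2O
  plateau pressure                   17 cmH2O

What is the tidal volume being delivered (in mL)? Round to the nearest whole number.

590

Vt = Cstat × (Pplat − PEEP) = 53.6 × (17 − 6) = 53.6 × 11.0 = 589.6 mL.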